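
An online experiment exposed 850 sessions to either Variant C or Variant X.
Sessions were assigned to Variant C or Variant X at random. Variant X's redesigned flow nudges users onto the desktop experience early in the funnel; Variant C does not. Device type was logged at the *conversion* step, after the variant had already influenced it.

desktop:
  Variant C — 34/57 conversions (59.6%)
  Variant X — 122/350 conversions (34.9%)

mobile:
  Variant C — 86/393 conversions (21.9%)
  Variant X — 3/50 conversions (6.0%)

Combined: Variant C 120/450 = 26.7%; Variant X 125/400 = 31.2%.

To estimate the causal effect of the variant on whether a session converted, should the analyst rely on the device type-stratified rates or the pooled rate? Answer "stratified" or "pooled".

The device type-specific comparison favours Variant C throughout, but the pooled figures favour Variant X. The question is whether to condition on device type.
Device type is downstream of the variant. One should not condition on a consequence of treatment, so the overall rates are the right comparison.
Pooled: Variant C 26.7% vs Variant X 31.2%; Variant X is higher overall.

pooled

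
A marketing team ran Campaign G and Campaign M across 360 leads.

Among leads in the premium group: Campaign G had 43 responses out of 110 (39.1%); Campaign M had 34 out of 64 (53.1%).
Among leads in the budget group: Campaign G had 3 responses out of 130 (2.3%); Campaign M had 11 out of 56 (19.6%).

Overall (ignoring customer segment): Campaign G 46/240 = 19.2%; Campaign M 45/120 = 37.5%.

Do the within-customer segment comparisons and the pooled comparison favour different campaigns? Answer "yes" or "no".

no

Within each customer segment level (premium 39.1% vs 53.1%; budget 2.3% vs 19.6%), Campaign M has the higher rate every time. Pooled: 19.2% vs 37.5% — Campaign M has the higher rate overall. They agree.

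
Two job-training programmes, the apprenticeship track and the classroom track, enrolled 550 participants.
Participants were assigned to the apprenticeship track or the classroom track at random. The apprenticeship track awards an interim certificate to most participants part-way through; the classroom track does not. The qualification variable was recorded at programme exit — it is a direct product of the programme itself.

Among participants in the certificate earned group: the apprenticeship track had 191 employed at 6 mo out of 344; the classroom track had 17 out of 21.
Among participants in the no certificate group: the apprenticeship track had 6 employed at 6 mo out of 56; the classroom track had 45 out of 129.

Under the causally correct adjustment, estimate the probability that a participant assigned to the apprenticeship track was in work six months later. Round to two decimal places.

0.49

The stratified and pooled comparisons disagree (the classroom track wins within each qualification attained during the programme; the apprenticeship track wins overall), so the answer turns on the causal role of qualification attained during the programme.
The distribution of qualification attained during the programme is itself part of what the programme does — it is an intermediate outcome. Holding it fixed would remove that part of the effect; the total effect is the pooled difference.
So P(outcome | do(the apprenticeship track)) is just the pooled rate for the apprenticeship track: 197/400 = 0.492.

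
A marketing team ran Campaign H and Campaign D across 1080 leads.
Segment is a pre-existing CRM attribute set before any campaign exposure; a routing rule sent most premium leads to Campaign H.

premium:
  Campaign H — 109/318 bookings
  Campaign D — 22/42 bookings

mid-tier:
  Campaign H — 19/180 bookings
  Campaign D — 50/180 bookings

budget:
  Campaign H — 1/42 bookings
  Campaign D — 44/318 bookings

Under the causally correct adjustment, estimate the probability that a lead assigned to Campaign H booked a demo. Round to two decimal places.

Campaign D is higher inside every customer segment stratum but Campaign H is higher in aggregate. Whether to stratify depends on how customer segment relates to the campaign.
The imbalance in customer segment arose from how leads were allocated, not from anything the campaign did; and customer segment independently affects the outcome. The pooled gap is confounded — condition on customer segment.
Standardising Campaign H to the population customer segment mix: 0.333·109/318 + 0.333·19/180 + 0.333·1/42 = 0.157.

0.16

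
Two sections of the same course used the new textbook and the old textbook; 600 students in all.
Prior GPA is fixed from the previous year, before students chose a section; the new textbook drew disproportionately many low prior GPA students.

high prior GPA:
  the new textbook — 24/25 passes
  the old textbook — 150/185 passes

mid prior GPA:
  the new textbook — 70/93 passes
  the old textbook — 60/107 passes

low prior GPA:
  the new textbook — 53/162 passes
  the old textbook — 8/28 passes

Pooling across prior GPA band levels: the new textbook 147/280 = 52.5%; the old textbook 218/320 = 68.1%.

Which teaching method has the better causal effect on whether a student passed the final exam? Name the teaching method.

The stratified and pooled comparisons disagree (the new textbook wins within each prior GPA band; the old textbook wins overall), so the answer turns on the causal role of prior GPA band.
Prior GPA band satisfies the back-door criterion: it is not a descendant of the teaching method, and it blocks the spurious path from teaching method to outcome. Adjusting for it (i.e., using the within-prior GPA band rates) gives the causal effect.
Within each level — high prior GPA: 96.0% vs 81.1%; mid prior GPA: 75.3% vs 56.1%; low prior GPA: 32.7% vs 28.6% — the new textbook is higher every time.

the new textbook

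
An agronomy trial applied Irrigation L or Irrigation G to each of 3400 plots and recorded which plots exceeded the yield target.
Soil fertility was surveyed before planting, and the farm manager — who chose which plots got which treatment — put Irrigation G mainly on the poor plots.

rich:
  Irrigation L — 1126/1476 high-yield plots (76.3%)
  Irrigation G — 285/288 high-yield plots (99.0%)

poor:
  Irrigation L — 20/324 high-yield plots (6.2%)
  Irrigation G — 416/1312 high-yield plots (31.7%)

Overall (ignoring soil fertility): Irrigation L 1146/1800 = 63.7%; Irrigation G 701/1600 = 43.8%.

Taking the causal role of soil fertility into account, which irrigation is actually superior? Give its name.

The soil fertility-specific comparison favours Irrigation G throughout, but the pooled figures favour Irrigation L. The question is whether to condition on soil fertility.
The imbalance in soil fertility arose from how plots were allocated, not from anything the irrigation did; and soil fertility independently affects the outcome. The pooled gap is confounded — condition on soil fertility.
Within each level — rich: 76.3% vs 99.0%; poor: 6.2% vs 31.7% — Irrigation G is higher every time.

Irrigation G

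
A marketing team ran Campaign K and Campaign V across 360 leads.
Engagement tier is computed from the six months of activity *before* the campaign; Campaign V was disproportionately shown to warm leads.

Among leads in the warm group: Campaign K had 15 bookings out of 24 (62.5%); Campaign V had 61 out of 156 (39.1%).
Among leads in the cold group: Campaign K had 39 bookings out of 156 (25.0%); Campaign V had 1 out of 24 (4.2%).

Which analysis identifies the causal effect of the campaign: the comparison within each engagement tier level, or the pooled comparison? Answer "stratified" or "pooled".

stratified

Engagement tier is set before the campaign has any effect — it is not caused by the campaign — and it independently drives the outcome. That makes it a confounder, so the causal comparison is within engagement tier levels.
Within each level — warm: 62.5% vs 39.1%; cold: 25.0% vs 4.2% — Campaign K is higher every time.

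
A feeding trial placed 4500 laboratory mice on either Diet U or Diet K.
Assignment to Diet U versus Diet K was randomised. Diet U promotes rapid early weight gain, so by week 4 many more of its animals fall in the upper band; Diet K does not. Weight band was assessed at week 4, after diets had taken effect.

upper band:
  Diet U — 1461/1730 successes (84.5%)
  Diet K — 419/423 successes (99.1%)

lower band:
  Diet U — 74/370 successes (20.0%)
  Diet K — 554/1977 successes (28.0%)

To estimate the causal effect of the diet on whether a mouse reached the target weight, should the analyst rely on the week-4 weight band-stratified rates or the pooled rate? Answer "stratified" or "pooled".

pooled

The week-4 weight band-specific comparison favours Diet K throughout, but the pooled figures favour Diet U. The question is whether to condition on week-4 weight band.
Week-4 weight band is downstream of the diet. One should not condition on a consequence of treatment, so the overall rates are the right comparison.
Pooled: Diet U 73.1% vs Diet K 40.5%; Diet U is higher overall.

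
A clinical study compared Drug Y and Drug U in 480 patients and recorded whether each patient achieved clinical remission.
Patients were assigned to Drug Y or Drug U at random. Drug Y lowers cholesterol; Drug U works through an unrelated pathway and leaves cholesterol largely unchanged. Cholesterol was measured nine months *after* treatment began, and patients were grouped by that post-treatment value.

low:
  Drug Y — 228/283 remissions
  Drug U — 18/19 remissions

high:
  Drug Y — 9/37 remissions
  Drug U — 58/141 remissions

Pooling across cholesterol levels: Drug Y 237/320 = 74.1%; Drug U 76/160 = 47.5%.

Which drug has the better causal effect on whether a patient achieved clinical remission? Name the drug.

Drug Y

Within every cholesterol level Drug U has the higher rate, yet pooled Drug Y does — Simpson's reversal.
Cholesterol here is a post-treatment variable shaped by the drug; conditioning on it would introduce bias rather than remove it. The overall comparison is the causal one.
Pooled: Drug Y 74.1% vs Drug U 47.5%; Drug Y is higher overall.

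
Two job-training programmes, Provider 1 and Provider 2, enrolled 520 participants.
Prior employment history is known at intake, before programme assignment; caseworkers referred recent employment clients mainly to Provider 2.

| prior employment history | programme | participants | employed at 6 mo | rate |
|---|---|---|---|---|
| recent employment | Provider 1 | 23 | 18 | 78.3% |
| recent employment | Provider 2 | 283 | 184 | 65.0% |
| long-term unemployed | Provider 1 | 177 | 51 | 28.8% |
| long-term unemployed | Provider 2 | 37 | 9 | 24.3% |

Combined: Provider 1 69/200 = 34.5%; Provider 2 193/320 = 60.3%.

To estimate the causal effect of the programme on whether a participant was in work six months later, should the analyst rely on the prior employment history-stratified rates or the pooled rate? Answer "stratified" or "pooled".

stratified

Provider 1 is higher inside every prior employment history stratum but Provider 2 is higher in aggregate. Whether to stratify depends on how prior employment history relates to the programme.
Nothing the programme does changes prior employment history; the imbalance is an allocation artefact. With prior employment history also predicting the outcome, the pooled figure is confounded, and the within-stratum comparison is the causal one.
Within each level — recent employment: 78.3% vs 65.0%; long-term unemployed: 28.8% vs 24.3% — Provider 1 is higher every time.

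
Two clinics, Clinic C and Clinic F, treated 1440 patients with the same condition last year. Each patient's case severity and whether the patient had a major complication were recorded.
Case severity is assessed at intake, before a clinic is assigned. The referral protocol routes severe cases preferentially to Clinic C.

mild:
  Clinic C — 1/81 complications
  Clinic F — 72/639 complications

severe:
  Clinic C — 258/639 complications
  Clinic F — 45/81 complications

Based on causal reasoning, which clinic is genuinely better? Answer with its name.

Within every case severity level Clinic C has the lower rate, yet pooled Clinic F does — Simpson's reversal.
Since case severity is a pre-existing factor (not a product of the clinic) and it affects the outcome on its own, it is a confounder. The stratified rates, not the pooled rate, identify the causal effect.
Within each level — mild: 1.2% vs 11.3%; severe: 40.4% vs 55.6% — Clinic C is lower every time.

Clinic C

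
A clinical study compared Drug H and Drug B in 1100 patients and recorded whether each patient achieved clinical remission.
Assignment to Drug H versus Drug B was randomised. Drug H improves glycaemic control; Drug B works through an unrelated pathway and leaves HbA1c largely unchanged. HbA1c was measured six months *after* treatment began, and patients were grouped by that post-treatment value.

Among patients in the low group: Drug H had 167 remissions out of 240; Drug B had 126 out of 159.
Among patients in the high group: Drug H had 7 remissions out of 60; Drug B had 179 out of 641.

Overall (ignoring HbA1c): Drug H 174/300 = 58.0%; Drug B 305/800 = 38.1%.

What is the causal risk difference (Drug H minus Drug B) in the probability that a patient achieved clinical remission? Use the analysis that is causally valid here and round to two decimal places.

Within every HbA1c level Drug B has the higher rate, yet pooled Drug H does — Simpson's reversal.
Stratifying would compare drugs among patients the drugs themselves sorted into HbA1c groups — a form of selection on an intermediate. The unconditioned pooled rates give the total causal effect.
The causal difference is the pooled difference: 0.580 − 0.381 = +0.199.

+0.20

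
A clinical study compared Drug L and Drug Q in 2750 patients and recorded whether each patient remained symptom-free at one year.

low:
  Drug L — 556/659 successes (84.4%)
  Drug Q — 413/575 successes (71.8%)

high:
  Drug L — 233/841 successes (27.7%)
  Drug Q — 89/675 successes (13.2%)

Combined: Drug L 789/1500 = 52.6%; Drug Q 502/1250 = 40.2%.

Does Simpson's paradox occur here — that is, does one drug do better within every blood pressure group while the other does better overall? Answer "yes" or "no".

no

Within each blood pressure level (low 84.4% vs 71.8%; high 27.7% vs 13.2%), Drug L has the higher rate every time. Pooled: 52.6% vs 40.2% — Drug L has the higher rate overall. They agree.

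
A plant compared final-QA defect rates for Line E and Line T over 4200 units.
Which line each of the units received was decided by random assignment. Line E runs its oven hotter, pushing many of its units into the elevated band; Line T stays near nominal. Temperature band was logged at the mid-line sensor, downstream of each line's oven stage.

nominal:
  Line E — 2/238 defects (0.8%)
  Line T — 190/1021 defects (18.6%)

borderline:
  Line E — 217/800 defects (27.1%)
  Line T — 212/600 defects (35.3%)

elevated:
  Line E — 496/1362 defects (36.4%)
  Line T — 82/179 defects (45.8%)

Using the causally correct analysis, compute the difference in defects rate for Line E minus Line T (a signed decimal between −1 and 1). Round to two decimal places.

In-process temperature band here is a post-treatment variable shaped by the line; conditioning on it would introduce bias rather than remove it. The overall comparison is the causal one.
The causal difference is the pooled difference: 0.298 − 0.269 = +0.029.

+0.03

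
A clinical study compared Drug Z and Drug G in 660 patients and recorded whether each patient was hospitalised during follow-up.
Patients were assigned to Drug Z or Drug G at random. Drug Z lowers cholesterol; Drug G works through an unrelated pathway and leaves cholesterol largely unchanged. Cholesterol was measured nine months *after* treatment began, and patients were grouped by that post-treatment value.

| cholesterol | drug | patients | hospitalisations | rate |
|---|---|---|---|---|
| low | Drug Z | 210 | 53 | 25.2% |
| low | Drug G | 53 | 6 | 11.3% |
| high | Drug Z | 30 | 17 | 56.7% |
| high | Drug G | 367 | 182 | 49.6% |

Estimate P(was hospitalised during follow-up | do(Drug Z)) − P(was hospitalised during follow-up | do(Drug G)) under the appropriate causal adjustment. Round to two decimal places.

Within every cholesterol level Drug G has the lower rate, yet pooled Drug Z does — Simpson's reversal.
Cholesterol is downstream of the drug. One should not condition on a consequence of treatment, so the overall rates are the right comparison.
The causal difference is the pooled difference: 0.292 − 0.448 = -0.156.

-0.16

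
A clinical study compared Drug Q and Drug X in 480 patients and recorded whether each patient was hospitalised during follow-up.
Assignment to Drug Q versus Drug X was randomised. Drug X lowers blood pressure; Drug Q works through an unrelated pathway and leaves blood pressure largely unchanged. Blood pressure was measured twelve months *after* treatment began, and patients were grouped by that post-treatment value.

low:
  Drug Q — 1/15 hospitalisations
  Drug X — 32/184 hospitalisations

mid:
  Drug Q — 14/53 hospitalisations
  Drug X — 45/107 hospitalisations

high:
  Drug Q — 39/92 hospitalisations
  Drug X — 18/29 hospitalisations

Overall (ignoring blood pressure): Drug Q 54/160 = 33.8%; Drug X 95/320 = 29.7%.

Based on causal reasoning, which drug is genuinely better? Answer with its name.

Because the drug influences blood pressure, blood pressure is a post-treatment mediator, not a confounder. Stratifying on it would bias the estimate; the causal effect is the crude pooled difference.
Pooled: Drug Q 33.8% vs Drug X 29.7%; Drug X is lower overall.

Drug X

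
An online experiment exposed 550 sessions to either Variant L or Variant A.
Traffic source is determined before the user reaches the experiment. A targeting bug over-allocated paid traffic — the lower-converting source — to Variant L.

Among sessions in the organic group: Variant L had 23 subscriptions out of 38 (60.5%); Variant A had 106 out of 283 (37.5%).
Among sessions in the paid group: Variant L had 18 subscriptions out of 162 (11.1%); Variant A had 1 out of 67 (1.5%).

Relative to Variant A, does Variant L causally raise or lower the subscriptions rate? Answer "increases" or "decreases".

increases

Variant L is higher inside every traffic source stratum but Variant A is higher in aggregate. Whether to stratify depends on how traffic source relates to the variant.
Nothing the variant does changes traffic source; the imbalance is an allocation artefact. With traffic source also predicting the outcome, the pooled figure is confounded, and the within-stratum comparison is the causal one.
Within each level — organic: 60.5% vs 37.5%; paid: 11.1% vs 1.5% — Variant L is higher every time.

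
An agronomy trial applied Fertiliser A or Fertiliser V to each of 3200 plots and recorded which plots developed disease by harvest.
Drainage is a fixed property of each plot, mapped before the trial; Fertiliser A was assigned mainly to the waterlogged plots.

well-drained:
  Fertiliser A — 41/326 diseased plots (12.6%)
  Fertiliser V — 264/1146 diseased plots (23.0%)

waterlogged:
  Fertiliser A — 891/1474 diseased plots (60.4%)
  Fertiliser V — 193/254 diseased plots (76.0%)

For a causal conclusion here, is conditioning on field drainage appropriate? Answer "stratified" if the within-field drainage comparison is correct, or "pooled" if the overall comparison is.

The field drainage-specific comparison favours Fertiliser A throughout, but the pooled figures favour Fertiliser V. The question is whether to condition on field drainage.
The imbalance in field drainage arose from how plots were allocated, not from anything the fertiliser did; and field drainage independently affects the outcome. The pooled gap is confounded — condition on field drainage.
Within each level — well-drained: 12.6% vs 23.0%; waterlogged: 60.4% vs 76.0% — Fertiliser A is lower every time.

stratified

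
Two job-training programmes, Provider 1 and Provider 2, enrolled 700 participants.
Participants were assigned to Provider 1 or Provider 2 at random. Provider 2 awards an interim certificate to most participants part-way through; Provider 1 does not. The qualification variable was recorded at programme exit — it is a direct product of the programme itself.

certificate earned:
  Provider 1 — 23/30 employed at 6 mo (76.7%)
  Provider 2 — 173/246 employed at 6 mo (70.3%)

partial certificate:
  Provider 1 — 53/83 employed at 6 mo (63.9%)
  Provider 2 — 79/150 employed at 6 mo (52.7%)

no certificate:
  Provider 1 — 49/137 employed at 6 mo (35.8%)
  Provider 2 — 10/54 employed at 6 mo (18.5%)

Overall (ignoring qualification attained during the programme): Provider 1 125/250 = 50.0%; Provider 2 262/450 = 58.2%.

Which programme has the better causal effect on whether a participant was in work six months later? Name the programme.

Provider 2

Stratifying would compare programmes among participants the programmes themselves sorted into qualification attained during the programme groups — a form of selection on an intermediate. The unconditioned pooled rates give the total causal effect.
Pooled: Provider 1 50.0% vs Provider 2 58.2%; Provider 2 is higher overall.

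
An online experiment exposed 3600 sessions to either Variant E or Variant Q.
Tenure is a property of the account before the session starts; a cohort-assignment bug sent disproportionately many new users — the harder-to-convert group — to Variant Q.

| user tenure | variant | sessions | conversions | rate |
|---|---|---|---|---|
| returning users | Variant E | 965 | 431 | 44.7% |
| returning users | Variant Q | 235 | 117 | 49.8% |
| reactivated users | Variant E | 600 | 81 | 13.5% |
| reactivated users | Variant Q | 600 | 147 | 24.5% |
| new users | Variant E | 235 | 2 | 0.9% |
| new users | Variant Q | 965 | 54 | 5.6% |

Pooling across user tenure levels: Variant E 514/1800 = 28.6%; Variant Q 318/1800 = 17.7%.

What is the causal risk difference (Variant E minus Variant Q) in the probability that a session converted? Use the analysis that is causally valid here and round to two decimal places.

User tenure is set before the variant has any effect — it is not caused by the variant — and it independently drives the outcome. That makes it a confounder, so the causal comparison is within user tenure levels.
Adjusting over the population distribution of user tenure: 0.333·(0.447−0.498) + 0.333·(0.135−0.245) + 0.333·(0.009−0.056) = -0.070.

-0.07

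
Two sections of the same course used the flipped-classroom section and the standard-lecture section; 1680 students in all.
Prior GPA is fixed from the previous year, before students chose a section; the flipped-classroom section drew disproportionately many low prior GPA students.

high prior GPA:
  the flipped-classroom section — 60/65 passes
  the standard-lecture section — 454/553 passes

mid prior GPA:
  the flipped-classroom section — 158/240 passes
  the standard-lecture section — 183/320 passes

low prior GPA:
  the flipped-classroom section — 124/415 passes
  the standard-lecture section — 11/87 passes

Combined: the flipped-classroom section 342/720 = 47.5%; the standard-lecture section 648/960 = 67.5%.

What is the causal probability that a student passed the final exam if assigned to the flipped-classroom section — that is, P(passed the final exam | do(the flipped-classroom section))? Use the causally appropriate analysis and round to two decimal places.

Here prior GPA band is a common cause — it drives both which teaching method a case falls under and the outcome. The crude comparison mixes populations; the stratum-specific rates are the causally relevant ones.
Standardising the flipped-classroom section to the population prior GPA band mix: 0.368·60/65 + 0.333·158/240 + 0.299·124/415 = 0.648.

0.65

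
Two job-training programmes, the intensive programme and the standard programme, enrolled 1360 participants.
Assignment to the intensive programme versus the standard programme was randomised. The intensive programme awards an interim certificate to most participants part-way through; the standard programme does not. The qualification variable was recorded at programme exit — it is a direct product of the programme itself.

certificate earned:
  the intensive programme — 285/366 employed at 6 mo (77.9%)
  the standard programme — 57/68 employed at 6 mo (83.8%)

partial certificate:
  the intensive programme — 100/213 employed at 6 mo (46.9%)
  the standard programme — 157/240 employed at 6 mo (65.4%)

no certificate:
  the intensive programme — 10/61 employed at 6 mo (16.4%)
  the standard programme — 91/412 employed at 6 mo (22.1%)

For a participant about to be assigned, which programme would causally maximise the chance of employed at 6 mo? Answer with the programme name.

the intensive programme

Qualification attained during the programme lies on the pathway programme → qualification attained during the programme → outcome, so adjusting for it blocks the indirect effect. For the total causal effect of programme, use the unadjusted pooled rates.
Pooled: the intensive programme 61.7% vs the standard programme 42.4%; the intensive programme is higher overall.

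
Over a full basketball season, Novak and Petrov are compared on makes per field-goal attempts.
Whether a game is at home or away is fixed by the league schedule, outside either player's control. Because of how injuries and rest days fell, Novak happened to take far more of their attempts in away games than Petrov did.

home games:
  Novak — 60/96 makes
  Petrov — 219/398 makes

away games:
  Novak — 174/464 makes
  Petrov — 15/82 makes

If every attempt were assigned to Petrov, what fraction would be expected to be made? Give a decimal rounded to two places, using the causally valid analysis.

0.36

Within every game venue level Novak has the higher rate, yet pooled Petrov does — Simpson's reversal.
Game venue differs across players for reasons unrelated to any effect of the player itself, and it separately predicts the outcome — a classic confounder. We must compare within game venue levels.
Standardising Petrov to the population game venue mix: 0.475·219/398 + 0.525·15/82 = 0.357.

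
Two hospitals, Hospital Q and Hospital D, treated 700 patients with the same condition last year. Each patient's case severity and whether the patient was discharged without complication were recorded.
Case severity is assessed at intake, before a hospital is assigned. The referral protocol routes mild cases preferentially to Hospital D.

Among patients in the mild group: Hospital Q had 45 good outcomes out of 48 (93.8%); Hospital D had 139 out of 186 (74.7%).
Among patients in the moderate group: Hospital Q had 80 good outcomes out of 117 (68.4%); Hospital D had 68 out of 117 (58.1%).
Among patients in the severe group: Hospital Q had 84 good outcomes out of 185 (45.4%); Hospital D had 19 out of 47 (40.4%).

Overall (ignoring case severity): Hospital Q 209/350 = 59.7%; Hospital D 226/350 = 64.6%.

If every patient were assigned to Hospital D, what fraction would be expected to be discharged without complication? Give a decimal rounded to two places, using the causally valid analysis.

Case severity satisfies the back-door criterion: it is not a descendant of the hospital, and it blocks the spurious path from hospital to outcome. Adjusting for it (i.e., using the within-case severity rates) gives the causal effect.
Standardising Hospital D to the population case severity mix: 0.334·139/186 + 0.334·68/117 + 0.331·19/47 = 0.578.

0.58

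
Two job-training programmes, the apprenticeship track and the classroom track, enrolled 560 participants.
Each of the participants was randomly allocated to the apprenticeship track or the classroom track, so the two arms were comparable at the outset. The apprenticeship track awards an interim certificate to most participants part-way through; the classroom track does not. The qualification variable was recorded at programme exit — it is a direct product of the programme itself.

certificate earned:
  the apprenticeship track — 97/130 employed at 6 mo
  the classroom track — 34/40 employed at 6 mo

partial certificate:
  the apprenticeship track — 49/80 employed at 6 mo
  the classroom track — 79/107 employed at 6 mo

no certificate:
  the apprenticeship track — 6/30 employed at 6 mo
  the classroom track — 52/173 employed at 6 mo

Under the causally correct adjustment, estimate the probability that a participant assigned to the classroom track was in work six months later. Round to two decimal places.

The qualification attained during the programme-specific comparison favours the classroom track throughout, but the pooled figures favour the apprenticeship track. The question is whether to condition on qualification attained during the programme.
Stratifying would compare programmes among participants the programmes themselves sorted into qualification attained during the programme groups — a form of selection on an intermediate. The unconditioned pooled rates give the total causal effect.
So P(outcome | do(the classroom track)) is just the pooled rate for the classroom track: 165/320 = 0.516.

0.52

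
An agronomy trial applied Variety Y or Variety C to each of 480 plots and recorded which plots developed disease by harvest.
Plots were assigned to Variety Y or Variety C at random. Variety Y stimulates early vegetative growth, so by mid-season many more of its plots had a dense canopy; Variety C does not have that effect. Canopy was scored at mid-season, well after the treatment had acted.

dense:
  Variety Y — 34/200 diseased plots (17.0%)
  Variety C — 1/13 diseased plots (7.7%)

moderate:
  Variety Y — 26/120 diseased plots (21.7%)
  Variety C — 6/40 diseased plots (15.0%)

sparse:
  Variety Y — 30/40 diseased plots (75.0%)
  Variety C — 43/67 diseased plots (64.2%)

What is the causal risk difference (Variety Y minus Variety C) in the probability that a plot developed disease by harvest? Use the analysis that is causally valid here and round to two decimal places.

The mid-season canopy-specific comparison favours Variety C throughout, but the pooled figures favour Variety Y. The question is whether to condition on mid-season canopy.
Mid-season canopy lies on the pathway variety → mid-season canopy → outcome, so adjusting for it blocks the indirect effect. For the total causal effect of variety, use the unadjusted pooled rates.
The causal difference is the pooled difference: 0.250 − 0.417 = -0.167.

-0.17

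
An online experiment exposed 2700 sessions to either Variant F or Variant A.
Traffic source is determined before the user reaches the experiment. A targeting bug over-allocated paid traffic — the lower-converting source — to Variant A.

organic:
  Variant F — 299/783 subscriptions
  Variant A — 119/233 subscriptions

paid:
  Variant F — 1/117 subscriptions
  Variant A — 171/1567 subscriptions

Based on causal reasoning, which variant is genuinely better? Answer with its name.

Here traffic source is a common cause — it drives both which variant a case falls under and the outcome. The crude comparison mixes populations; the stratum-specific rates are the causally relevant ones.
Within each level — organic: 38.2% vs 51.1%; paid: 0.9% vs 10.9% — Variant A is higher every time.

Variant A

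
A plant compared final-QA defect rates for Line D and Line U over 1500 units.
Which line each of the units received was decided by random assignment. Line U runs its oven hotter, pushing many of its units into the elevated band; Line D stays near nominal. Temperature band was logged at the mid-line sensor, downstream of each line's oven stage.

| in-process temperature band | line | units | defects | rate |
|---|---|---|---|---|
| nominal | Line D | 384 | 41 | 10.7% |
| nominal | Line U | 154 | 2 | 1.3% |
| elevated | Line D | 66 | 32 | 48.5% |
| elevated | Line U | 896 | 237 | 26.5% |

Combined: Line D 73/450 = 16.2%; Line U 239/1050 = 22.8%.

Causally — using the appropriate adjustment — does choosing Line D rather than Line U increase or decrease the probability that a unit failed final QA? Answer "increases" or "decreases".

Because the line influences in-process temperature band, in-process temperature band is a post-treatment mediator, not a confounder. Stratifying on it would bias the estimate; the causal effect is the crude pooled difference.
Pooled: Line D 16.2% vs Line U 22.8%; Line D is lower overall.

decreases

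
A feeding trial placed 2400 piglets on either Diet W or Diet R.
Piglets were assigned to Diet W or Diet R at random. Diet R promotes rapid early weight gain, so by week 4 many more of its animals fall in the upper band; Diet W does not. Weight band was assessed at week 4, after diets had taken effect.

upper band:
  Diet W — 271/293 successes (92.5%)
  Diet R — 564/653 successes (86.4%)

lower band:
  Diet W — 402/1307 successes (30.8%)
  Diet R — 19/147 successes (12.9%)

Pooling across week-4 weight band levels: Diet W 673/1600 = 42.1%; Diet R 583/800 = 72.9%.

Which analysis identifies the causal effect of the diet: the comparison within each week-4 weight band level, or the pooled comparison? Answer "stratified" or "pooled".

The distribution of week-4 weight band is itself part of what the diet does — it is an intermediate outcome. Holding it fixed would remove that part of the effect; the total effect is the pooled difference.
Pooled: Diet W 42.1% vs Diet R 72.9%; Diet R is higher overall.

pooled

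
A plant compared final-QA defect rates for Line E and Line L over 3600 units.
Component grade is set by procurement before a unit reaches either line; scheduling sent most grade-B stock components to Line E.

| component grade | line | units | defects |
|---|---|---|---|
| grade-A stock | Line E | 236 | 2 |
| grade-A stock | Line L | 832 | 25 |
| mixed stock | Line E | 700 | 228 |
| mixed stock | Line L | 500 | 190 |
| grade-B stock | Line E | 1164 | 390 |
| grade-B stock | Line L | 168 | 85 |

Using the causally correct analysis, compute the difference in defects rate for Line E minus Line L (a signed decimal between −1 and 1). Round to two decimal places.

Since component grade is a pre-existing factor (not a product of the line) and it affects the outcome on its own, it is a confounder. The stratified rates, not the pooled rate, identify the causal effect.
Adjusting over the population distribution of component grade: 0.297·(0.008−0.030) + 0.333·(0.326−0.380) + 0.370·(0.335−0.506) = -0.088.

-0.09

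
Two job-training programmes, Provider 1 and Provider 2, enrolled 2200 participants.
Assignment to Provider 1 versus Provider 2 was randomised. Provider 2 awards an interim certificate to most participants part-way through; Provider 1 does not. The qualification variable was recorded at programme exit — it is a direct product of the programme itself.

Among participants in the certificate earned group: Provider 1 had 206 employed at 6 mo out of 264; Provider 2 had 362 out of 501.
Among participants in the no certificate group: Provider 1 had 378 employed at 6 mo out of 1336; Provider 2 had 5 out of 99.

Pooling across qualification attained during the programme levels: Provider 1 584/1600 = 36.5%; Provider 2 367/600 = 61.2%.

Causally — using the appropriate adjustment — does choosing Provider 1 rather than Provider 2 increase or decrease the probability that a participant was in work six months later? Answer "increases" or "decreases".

decreases

Qualification attained during the programme is downstream of the programme. One should not condition on a consequence of treatment, so the overall rates are the right comparison.
Pooled: Provider 1 36.5% vs Provider 2 61.2%; Provider 2 is higher overall.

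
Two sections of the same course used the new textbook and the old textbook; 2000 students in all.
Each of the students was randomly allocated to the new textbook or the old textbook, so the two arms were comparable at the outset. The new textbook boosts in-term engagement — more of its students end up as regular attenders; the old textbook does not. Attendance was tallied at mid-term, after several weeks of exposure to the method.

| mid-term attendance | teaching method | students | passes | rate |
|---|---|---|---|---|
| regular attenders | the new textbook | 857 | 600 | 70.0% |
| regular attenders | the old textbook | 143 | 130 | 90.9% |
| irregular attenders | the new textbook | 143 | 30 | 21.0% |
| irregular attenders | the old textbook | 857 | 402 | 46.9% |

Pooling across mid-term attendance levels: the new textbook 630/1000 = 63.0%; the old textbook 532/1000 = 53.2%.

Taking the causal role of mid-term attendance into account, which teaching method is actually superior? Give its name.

Mid-term attendance lies on the pathway teaching method → mid-term attendance → outcome, so adjusting for it blocks the indirect effect. For the total causal effect of teaching method, use the unadjusted pooled rates.
Pooled: the new textbook 63.0% vs the old textbook 53.2%; the new textbook is higher overall.

the new textbook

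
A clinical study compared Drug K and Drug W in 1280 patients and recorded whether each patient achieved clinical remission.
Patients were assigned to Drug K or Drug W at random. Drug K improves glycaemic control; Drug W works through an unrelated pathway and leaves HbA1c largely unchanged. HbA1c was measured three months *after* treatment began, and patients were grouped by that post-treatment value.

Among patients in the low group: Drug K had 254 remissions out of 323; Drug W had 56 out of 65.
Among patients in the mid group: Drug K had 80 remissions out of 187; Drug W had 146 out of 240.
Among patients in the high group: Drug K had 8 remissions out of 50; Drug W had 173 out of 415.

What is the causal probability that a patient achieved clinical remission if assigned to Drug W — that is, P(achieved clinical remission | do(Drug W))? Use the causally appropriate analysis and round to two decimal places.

Within every HbA1c level Drug W has the higher rate, yet pooled Drug K does — Simpson's reversal.
Because the drug influences HbA1c, HbA1c is a post-treatment mediator, not a confounder. Stratifying on it would bias the estimate; the causal effect is the crude pooled difference.
So P(outcome | do(Drug W)) is just the pooled rate for Drug W: 375/720 = 0.521.

0.52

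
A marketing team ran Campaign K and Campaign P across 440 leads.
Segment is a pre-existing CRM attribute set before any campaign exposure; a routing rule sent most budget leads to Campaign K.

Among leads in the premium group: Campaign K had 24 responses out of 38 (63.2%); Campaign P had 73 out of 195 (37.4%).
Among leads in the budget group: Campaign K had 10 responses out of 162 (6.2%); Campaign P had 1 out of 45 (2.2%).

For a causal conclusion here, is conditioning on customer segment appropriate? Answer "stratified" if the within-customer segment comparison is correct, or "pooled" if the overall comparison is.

Nothing the campaign does changes customer segment; the imbalance is an allocation artefact. With customer segment also predicting the outcome, the pooled figure is confounded, and the within-stratum comparison is the causal one.
Within each level — premium: 63.2% vs 37.4%; budget: 6.2% vs 2.2% — Campaign K is higher every time.

stratified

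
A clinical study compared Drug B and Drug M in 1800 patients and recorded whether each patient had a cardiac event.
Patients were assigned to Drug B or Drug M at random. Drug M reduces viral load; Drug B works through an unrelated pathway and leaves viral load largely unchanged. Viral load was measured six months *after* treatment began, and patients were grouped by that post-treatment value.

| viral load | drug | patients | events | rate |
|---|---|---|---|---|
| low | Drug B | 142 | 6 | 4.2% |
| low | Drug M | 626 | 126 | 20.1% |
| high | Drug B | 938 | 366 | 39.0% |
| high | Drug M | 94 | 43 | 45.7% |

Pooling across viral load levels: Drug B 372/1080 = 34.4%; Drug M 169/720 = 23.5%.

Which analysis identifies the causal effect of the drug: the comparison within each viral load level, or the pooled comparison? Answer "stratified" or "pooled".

pooled

Drug B is lower inside every viral load stratum but Drug M is lower in aggregate. Whether to stratify depends on how viral load relates to the drug.
Stratifying would compare drugs among patients the drugs themselves sorted into viral load groups — a form of selection on an intermediate. The unconditioned pooled rates give the total causal effect.
Pooled: Drug B 34.4% vs Drug M 23.5%; Drug M is lower overall.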